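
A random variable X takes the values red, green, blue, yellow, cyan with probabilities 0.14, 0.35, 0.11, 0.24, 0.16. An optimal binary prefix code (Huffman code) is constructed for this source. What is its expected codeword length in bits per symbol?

2.25 bits/symbol

Repeatedly combine the two least-probable nodes; the expected code length is the sum of the merged weights.
merge 11/100 + 7/50 → 1/4
merge 4/25 + 6/25 → 2/5
merge 1/4 + 7/20 → 3/5
merge 2/5 + 3/5 → 1
L = 1/4 + 2/5 + 3/5 + 1 = 9/4 = 2.25 bits/symbol.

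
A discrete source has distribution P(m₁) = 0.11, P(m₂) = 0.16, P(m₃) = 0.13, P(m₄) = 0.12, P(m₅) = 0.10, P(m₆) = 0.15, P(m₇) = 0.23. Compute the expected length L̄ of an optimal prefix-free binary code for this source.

2.77 bits/symbol

Repeatedly combine the two least-probable nodes; the expected code length is the sum of the merged weights.
merge 1/10 + 11/100 → 21/100
merge 3/25 + 13/100 → 1/4
merge 3/20 + 4/25 → 31/100
merge 21/100 + 23/100 → 11/25
merge 1/4 + 31/100 → 14/25
merge 11/25 + 14/25 → 1
L = 21/100 + 1/4 + 31/100 + 11/25 + 14/25 + 1 = 277/100 = 2.77 bits/symbol.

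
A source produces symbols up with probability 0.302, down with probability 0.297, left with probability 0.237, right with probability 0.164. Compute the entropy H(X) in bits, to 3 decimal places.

1.962 bits

H = −Σ pᵢ log₂ pᵢ.
−0.302·log₂(0.302) = 0.5217
−0.297·log₂(0.297) = 0.5202
−0.237·log₂(0.237) = 0.4923
−0.164·log₂(0.164) = 0.4278
Sum ≈ 1.9619 → 1.962 bits.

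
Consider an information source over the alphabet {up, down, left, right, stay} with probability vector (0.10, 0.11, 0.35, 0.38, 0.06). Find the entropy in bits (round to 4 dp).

1.9866 bits

H = −Σ pᵢ log₂ pᵢ.
−0.10·log₂(0.10) = 0.3322
−0.11·log₂(0.11) = 0.3503
−0.35·log₂(0.35) = 0.5301
−0.38·log₂(0.38) = 0.5305
−0.06·log₂(0.06) = 0.2435
Sum ≈ 1.9866 → 1.9866 bits.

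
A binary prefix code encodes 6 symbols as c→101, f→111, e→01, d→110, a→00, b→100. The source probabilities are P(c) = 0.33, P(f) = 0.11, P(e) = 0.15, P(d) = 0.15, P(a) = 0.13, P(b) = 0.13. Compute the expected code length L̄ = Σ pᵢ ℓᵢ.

L̄ = Σ pᵢ·ℓᵢ = 0.33·3 + 0.11·3 + 0.15·2 + 0.15·3 + 0.13·2 + 0.13·3 = 2.72 bits/symbol.

2.72 bits/symbol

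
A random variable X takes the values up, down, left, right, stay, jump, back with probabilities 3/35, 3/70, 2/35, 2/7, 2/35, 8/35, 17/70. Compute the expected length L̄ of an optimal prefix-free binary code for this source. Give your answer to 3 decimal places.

Repeatedly combine the two least-probable nodes; the expected code length is the sum of the merged weights.
merge 3/70 + 2/35 → 1/10
merge 2/35 + 3/35 → 1/7
merge 1/10 + 1/7 → 17/70
merge 8/35 + 17/70 → 33/70
merge 17/70 + 2/7 → 37/70
merge 33/70 + 37/70 → 1
L = 1/10 + 1/7 + 17/70 + 33/70 + 37/70 + 1 = 87/35 ≈ 2.486 bits/symbol.

2.486 bits/symbol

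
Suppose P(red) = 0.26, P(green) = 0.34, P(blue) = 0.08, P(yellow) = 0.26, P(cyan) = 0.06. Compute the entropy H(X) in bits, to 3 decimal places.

H = −Σ pᵢ log₂ pᵢ.
−0.26·log₂(0.26) = 0.5053
−0.34·log₂(0.34) = 0.5292
−0.08·log₂(0.08) = 0.2915
−0.26·log₂(0.26) = 0.5053
−0.06·log₂(0.06) = 0.2435
Sum ≈ 2.0748 → 2.075 bits.

2.075 bits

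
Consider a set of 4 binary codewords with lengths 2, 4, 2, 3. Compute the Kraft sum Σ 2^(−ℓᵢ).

With common denominator 2^4 = 16: Σ 2^(−ℓᵢ) = 4/16 + 1/16 + 4/16 + 2/16 = 11/16 = 0.6875.

0.6875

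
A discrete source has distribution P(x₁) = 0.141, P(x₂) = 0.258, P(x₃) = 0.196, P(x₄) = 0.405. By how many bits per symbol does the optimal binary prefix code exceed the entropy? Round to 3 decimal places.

0.040 bits

Entropy H = −Σ p log₂ p ≈ 1.8917 bits.
Huffman merges: 141/1000+49/250→337/1000; 129/500+337/1000→119/200; 81/200+119/200→1. L = 483/250 ≈ 1.9320.
L − H = 1.9320 − 1.8917 = 0.040 bits.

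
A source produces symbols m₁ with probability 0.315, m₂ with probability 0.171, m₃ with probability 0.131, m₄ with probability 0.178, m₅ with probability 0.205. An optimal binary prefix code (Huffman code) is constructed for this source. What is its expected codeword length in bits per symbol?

Repeatedly combine the two least-probable nodes; the expected code length is the sum of the merged weights.
merge 131/1000 + 171/1000 → 151/500
merge 89/500 + 41/200 → 383/1000
merge 151/500 + 63/200 → 617/1000
merge 383/1000 + 617/1000 → 1
L = 151/500 + 383/1000 + 617/1000 + 1 = 1151/500 = 2.302 bits/symbol.

2.302 bits/symbol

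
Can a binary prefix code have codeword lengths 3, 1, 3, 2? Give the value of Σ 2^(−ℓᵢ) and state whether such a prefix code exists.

1; yes

With common denominator 2^3 = 8: Σ 2^(−ℓᵢ) = 1/8 + 4/8 + 1/8 + 2/8 = 8/8 = 1.
Kraft's inequality requires Σ ≤ 1; here Σ = 1 ≤ 1, so such a prefix code exists.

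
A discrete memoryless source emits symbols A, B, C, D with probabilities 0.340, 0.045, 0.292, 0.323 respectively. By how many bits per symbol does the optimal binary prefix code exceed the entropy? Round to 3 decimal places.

0.221 bits

Entropy H = −Σ p log₂ p ≈ 1.7757 bits.
Huffman merges: 9/200+73/250→337/1000; 323/1000+337/1000→33/50; 17/50+33/50→1. L = 1997/1000 ≈ 1.9970.
L − H = 1.9970 − 1.7757 = 0.221 bits.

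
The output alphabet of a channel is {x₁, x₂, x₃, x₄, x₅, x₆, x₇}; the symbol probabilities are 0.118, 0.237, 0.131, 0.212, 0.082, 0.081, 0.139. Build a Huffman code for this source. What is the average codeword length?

2.714 bits/symbol

Repeatedly combine the two least-probable nodes; the expected code length is the sum of the merged weights.
merge 81/1000 + 41/500 → 163/1000
merge 59/500 + 131/1000 → 249/1000
merge 139/1000 + 163/1000 → 151/500
merge 53/250 + 237/1000 → 449/1000
merge 249/1000 + 151/500 → 551/1000
merge 449/1000 + 551/1000 → 1
L = 163/1000 + 249/1000 + 151/500 + 449/1000 + 551/1000 + 1 = 1357/500 = 2.714 bits/symbol.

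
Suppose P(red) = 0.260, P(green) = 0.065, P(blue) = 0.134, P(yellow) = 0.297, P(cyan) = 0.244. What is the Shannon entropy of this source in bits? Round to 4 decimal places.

2.1669 bits

H = −Σ pᵢ log₂ pᵢ.
−0.260·log₂(0.260) = 0.5053
−0.065·log₂(0.065) = 0.2563
−0.134·log₂(0.134) = 0.3886
−0.297·log₂(0.297) = 0.5202
−0.244·log₂(0.244) = 0.4966
Sum ≈ 2.1669 → 2.1669 bits.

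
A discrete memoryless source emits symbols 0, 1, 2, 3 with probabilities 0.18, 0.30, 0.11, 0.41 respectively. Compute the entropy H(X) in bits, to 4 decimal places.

H = −Σ pᵢ log₂ pᵢ.
−0.18·log₂(0.18) = 0.4453
−0.30·log₂(0.30) = 0.5211
−0.11·log₂(0.11) = 0.3503
−0.41·log₂(0.41) = 0.5274
Sum ≈ 1.8441 → 1.8441 bits.

1.8441 bits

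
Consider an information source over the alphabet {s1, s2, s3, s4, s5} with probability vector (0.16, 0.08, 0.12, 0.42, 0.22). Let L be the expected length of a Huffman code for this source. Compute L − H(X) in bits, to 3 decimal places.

Entropy H = −Σ p log₂ p ≈ 2.0878 bits.
Huffman merges: 2/25+3/25→1/5; 4/25+1/5→9/25; 11/50+9/25→29/50; 21/50+29/50→1. L = 107/50 ≈ 2.1400.
L − H = 2.1400 − 2.0878 = 0.052 bits.

0.052 bits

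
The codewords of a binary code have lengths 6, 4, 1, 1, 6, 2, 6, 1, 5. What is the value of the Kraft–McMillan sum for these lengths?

1.890625

With common denominator 2^6 = 64: Σ 2^(−ℓᵢ) = 1/64 + 4/64 + 32/64 + 32/64 + 1/64 + 16/64 + 1/64 + 32/64 + 2/64 = 121/64 = 1.890625.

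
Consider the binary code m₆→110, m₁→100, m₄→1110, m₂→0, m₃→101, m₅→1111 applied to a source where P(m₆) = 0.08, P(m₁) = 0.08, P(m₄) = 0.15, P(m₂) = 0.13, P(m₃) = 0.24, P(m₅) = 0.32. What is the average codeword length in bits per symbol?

3.21 bits/symbol

L̄ = Σ pᵢ·ℓᵢ = 0.08·3 + 0.08·3 + 0.15·4 + 0.13·1 + 0.24·3 + 0.32·4 = 3.21 bits/symbol.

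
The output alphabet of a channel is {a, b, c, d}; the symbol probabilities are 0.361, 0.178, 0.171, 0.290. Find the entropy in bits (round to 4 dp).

H = −Σ pᵢ log₂ pᵢ.
−0.361·log₂(0.361) = 0.5306
−0.178·log₂(0.178) = 0.4432
−0.171·log₂(0.171) = 0.4357
−0.290·log₂(0.290) = 0.5179
Sum ≈ 1.9275 → 1.9275 bits.

1.9275 bits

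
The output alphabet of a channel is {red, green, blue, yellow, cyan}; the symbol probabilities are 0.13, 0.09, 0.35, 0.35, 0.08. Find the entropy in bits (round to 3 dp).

2.047 bits

H = −Σ pᵢ log₂ pᵢ.
−0.13·log₂(0.13) = 0.3826
−0.09·log₂(0.09) = 0.3127
−0.35·log₂(0.35) = 0.5301
−0.35·log₂(0.35) = 0.5301
−0.08·log₂(0.08) = 0.2915
Sum ≈ 2.0470 → 2.047 bits.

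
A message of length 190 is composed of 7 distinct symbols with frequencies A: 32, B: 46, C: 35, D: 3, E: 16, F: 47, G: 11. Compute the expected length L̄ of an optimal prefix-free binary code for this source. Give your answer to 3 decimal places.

2.558 bits/symbol

Probabilities are the counts divided by 190.
Repeatedly combine the two least-probable nodes; the expected code length is the sum of the merged weights.
merge 3/190 + 11/190 → 7/95
merge 7/95 + 8/95 → 3/19
merge 3/19 + 16/95 → 31/95
merge 7/38 + 23/95 → 81/190
merge 47/190 + 31/95 → 109/190
merge 81/190 + 109/190 → 1
L = 7/95 + 3/19 + 31/95 + 81/190 + 109/190 + 1 = 243/95 ≈ 2.558 bits/symbol.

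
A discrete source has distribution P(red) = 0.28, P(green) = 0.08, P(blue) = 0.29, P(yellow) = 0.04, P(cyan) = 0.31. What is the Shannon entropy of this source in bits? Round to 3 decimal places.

H = −Σ pᵢ log₂ pᵢ.
−0.28·log₂(0.28) = 0.5142
−0.08·log₂(0.08) = 0.2915
−0.29·log₂(0.29) = 0.5179
−0.04·log₂(0.04) = 0.1858
−0.31·log₂(0.31) = 0.5238
Sum ≈ 2.0332 → 2.033 bits.

2.033 bits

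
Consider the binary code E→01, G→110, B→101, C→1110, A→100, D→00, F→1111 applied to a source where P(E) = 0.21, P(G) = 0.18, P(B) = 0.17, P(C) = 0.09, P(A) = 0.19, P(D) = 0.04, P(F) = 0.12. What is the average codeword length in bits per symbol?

L̄ = Σ pᵢ·ℓᵢ = 0.21·2 + 0.18·3 + 0.17·3 + 0.09·4 + 0.19·3 + 0.04·2 + 0.12·4 = 2.96 bits/symbol.

2.96 bits/symbol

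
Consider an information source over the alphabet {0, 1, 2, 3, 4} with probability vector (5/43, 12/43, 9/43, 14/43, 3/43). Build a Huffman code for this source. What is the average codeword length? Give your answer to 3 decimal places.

2.186 bits/symbol

Repeatedly combine the two least-probable nodes; the expected code length is the sum of the merged weights.
merge 3/43 + 5/43 → 8/43
merge 8/43 + 9/43 → 17/43
merge 12/43 + 14/43 → 26/43
merge 17/43 + 26/43 → 1
L = 8/43 + 17/43 + 26/43 + 1 = 94/43 ≈ 2.186 bits/symbol.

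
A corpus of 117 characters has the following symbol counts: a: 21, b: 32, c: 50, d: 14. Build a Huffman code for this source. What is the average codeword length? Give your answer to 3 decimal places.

1.872 bits/symbol

Probabilities are the counts divided by 117.
Repeatedly combine the two least-probable nodes; the expected code length is the sum of the merged weights.
merge 14/117 + 7/39 → 35/117
merge 32/117 + 35/117 → 67/117
merge 50/117 + 67/117 → 1
L = 35/117 + 67/117 + 1 = 73/39 ≈ 1.872 bits/symbol.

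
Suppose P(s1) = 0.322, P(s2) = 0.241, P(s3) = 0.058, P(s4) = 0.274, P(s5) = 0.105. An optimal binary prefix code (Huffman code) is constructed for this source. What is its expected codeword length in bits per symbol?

2.163 bits/symbol

Repeatedly combine the two least-probable nodes; the expected code length is the sum of the merged weights.
merge 29/500 + 21/200 → 163/1000
merge 163/1000 + 241/1000 → 101/250
merge 137/500 + 161/500 → 149/250
merge 101/250 + 149/250 → 1
L = 163/1000 + 101/250 + 149/250 + 1 = 2163/1000 = 2.163 bits/symbol.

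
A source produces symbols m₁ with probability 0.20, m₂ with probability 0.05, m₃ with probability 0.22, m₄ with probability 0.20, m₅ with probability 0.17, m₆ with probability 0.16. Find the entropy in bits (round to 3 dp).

2.483 bits

H = −Σ pᵢ log₂ pᵢ.
−0.20·log₂(0.20) = 0.4644
−0.05·log₂(0.05) = 0.2161
−0.22·log₂(0.22) = 0.4806
−0.20·log₂(0.20) = 0.4644
−0.17·log₂(0.17) = 0.4346
−0.16·log₂(0.16) = 0.4230
Sum ≈ 2.4830 → 2.483 bits.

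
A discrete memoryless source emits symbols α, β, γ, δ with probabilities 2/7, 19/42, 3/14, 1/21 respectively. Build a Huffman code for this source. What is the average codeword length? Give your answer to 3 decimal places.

Repeatedly combine the two least-probable nodes; the expected code length is the sum of the merged weights.
merge 1/21 + 3/14 → 11/42
merge 11/42 + 2/7 → 23/42
merge 19/42 + 23/42 → 1
L = 11/42 + 23/42 + 1 = 38/21 ≈ 1.810 bits/symbol.

1.810 bits/symbol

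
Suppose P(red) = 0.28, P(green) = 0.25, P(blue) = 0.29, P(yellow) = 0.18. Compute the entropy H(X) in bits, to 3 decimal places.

H = −Σ pᵢ log₂ pᵢ.
−0.28·log₂(0.28) = 0.5142
−0.25·log₂(0.25) = 0.5000
−0.29·log₂(0.29) = 0.5179
−0.18·log₂(0.18) = 0.4453
Sum ≈ 1.9774 → 1.977 bits.

1.977 bits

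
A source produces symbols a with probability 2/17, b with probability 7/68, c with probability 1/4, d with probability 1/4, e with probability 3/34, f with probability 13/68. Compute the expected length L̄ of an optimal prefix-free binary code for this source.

Repeatedly combine the two least-probable nodes; the expected code length is the sum of the merged weights.
merge 3/34 + 7/68 → 13/68
merge 2/17 + 13/68 → 21/68
merge 13/68 + 1/4 → 15/34
merge 1/4 + 21/68 → 19/34
merge 15/34 + 19/34 → 1
L = 13/68 + 21/68 + 15/34 + 19/34 + 1 = 5/2 = 2.5 bits/symbol.

2.5 bits/symbol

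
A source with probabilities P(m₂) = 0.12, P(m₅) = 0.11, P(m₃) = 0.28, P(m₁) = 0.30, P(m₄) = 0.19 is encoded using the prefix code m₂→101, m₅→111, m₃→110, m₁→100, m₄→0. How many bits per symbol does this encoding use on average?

L̄ = Σ pᵢ·ℓᵢ = 0.12·3 + 0.11·3 + 0.28·3 + 0.30·3 + 0.19·1 = 2.62 bits/symbol.

2.62 bits/symbol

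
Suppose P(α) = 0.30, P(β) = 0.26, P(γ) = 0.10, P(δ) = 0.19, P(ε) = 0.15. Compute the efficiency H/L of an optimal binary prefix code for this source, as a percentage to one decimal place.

Entropy H = −Σ p log₂ p ≈ 2.2243 bits.
Huffman merges: 1/10+3/20→1/4; 19/100+1/4→11/25; 13/50+3/10→14/25; 11/25+14/25→1. L = 9/4 ≈ 2.2500.
Efficiency = H/L = 2.2243/2.2500 = 98.9%.

98.9%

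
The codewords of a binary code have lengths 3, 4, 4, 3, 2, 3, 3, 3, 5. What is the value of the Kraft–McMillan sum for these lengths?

1.03125

With common denominator 2^5 = 32: Σ 2^(−ℓᵢ) = 4/32 + 2/32 + 2/32 + 4/32 + 8/32 + 4/32 + 4/32 + 4/32 + 1/32 = 33/32 = 1.03125.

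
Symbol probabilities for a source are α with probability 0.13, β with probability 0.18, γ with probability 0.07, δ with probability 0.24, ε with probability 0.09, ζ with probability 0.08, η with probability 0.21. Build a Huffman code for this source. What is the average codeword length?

2.7 bits/symbol

Repeatedly combine the two least-probable nodes; the expected code length is the sum of the merged weights.
merge 7/100 + 2/25 → 3/20
merge 9/100 + 13/100 → 11/50
merge 3/20 + 9/50 → 33/100
merge 21/100 + 11/50 → 43/100
merge 6/25 + 33/100 → 57/100
merge 43/100 + 57/100 → 1
L = 3/20 + 11/50 + 33/100 + 43/100 + 57/100 + 1 = 27/10 = 2.7 bits/symbol.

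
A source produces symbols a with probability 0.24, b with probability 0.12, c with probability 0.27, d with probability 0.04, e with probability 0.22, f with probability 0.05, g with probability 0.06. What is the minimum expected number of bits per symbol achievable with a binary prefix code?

Repeatedly combine the two least-probable nodes; the expected code length is the sum of the merged weights.
merge 1/25 + 1/20 → 9/100
merge 3/50 + 9/100 → 3/20
merge 3/25 + 3/20 → 27/100
merge 11/50 + 6/25 → 23/50
merge 27/100 + 27/100 → 27/50
merge 23/50 + 27/50 → 1
L = 9/100 + 3/20 + 27/100 + 23/50 + 27/50 + 1 = 251/100 = 2.51 bits/symbol.

2.51 bits/symbol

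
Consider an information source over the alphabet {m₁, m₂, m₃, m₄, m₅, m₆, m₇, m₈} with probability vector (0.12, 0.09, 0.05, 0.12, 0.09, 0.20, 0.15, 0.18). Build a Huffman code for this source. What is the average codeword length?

2.94 bits/symbol

Repeatedly combine the two least-probable nodes; the expected code length is the sum of the merged weights.
merge 1/20 + 9/100 → 7/50
merge 9/100 + 3/25 → 21/100
merge 3/25 + 7/50 → 13/50
merge 3/20 + 9/50 → 33/100
merge 1/5 + 21/100 → 41/100
merge 13/50 + 33/100 → 59/100
merge 41/100 + 59/100 → 1
L = 7/50 + 21/100 + 13/50 + 33/100 + 41/100 + 59/100 + 1 = 147/50 = 2.94 bits/symbol.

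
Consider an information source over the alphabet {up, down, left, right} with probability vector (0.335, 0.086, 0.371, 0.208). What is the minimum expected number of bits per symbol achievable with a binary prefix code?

1.923 bits/symbol

Repeatedly combine the two least-probable nodes; the expected code length is the sum of the merged weights.
merge 43/500 + 26/125 → 147/500
merge 147/500 + 67/200 → 629/1000
merge 371/1000 + 629/1000 → 1
L = 147/500 + 629/1000 + 1 = 1923/1000 = 1.923 bits/symbol.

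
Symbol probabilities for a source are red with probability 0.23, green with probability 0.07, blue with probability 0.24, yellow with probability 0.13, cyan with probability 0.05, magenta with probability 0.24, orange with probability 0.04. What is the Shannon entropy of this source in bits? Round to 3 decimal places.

2.529 bits

H = −Σ pᵢ log₂ pᵢ.
−0.23·log₂(0.23) = 0.4877
−0.07·log₂(0.07) = 0.2686
−0.24·log₂(0.24) = 0.4941
−0.13·log₂(0.13) = 0.3826
−0.05·log₂(0.05) = 0.2161
−0.24·log₂(0.24) = 0.4941
−0.04·log₂(0.04) = 0.1858
Sum ≈ 2.5290 → 2.529 bits.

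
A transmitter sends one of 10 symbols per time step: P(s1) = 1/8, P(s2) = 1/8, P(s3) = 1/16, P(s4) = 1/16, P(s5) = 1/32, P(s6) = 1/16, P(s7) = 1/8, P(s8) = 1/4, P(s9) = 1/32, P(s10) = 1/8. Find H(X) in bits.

3.0625 bits

Each probability is a power of 1/2, so log₂(1/p) is an integer.
H = Σ p·log₂(1/p) = 1/8·3 + 1/8·3 + 1/16·4 + 1/16·4 + 1/32·5 + 1/16·4 + 1/8·3 + 1/4·2 + 1/32·5 + 1/8·3 = 3.0625 bits.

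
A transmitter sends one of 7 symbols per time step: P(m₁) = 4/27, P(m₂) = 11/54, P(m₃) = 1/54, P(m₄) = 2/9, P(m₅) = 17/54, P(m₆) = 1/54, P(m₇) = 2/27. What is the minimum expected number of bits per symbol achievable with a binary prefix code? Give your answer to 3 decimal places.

Repeatedly combine the two least-probable nodes; the expected code length is the sum of the merged weights.
merge 1/54 + 1/54 → 1/27
merge 1/27 + 2/27 → 1/9
merge 1/9 + 4/27 → 7/27
merge 11/54 + 2/9 → 23/54
merge 7/27 + 17/54 → 31/54
merge 23/54 + 31/54 → 1
L = 1/27 + 1/9 + 7/27 + 23/54 + 31/54 + 1 = 65/27 ≈ 2.407 bits/symbol.

2.407 bits/symbol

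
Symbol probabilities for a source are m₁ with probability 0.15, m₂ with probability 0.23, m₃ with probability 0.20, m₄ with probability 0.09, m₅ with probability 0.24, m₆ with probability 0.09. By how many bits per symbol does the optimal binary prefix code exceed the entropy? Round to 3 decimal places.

Entropy H = −Σ p log₂ p ≈ 2.4820 bits.
Huffman merges: 9/100+9/100→9/50; 3/20+9/50→33/100; 1/5+23/100→43/100; 6/25+33/100→57/100; 43/100+57/100→1. L = 251/100 ≈ 2.5100.
L − H = 2.5100 − 2.4820 = 0.028 bits.

0.028 bits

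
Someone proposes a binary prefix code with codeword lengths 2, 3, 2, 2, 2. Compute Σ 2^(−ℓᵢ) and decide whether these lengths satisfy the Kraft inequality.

With common denominator 2^3 = 8: Σ 2^(−ℓᵢ) = 2/8 + 1/8 + 2/8 + 2/8 + 2/8 = 9/8 = 1.125.
Kraft's inequality requires Σ ≤ 1; here Σ = 1.125 > 1, so no such prefix code exists.

1.125; no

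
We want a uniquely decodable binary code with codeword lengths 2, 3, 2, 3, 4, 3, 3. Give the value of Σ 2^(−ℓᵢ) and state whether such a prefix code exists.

With common denominator 2^4 = 16: Σ 2^(−ℓᵢ) = 4/16 + 2/16 + 4/16 + 2/16 + 1/16 + 2/16 + 2/16 = 17/16 = 1.0625.
Kraft's inequality requires Σ ≤ 1; here Σ = 1.0625 > 1, so no such prefix code exists.

1.0625; no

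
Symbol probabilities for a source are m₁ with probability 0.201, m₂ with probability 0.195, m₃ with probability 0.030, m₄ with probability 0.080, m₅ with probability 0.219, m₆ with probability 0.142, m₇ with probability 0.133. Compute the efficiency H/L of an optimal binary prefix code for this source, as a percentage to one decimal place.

98.0%

Entropy H = −Σ p log₂ p ≈ 2.6352 bits.
Huffman merges: 3/100+2/25→11/100; 11/100+133/1000→243/1000; 71/500+39/200→337/1000; 201/1000+219/1000→21/50; 243/1000+337/1000→29/50; 21/50+29/50→1. L = 269/100 ≈ 2.6900.
Efficiency = H/L = 2.6352/2.6900 = 98.0%.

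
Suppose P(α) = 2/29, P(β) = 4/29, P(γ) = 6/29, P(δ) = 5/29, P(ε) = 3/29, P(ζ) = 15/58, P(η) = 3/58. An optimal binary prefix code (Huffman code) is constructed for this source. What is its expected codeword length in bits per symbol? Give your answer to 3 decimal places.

2.655 bits/symbol

Repeatedly combine the two least-probable nodes; the expected code length is the sum of the merged weights.
merge 3/58 + 2/29 → 7/58
merge 3/29 + 7/58 → 13/58
merge 4/29 + 5/29 → 9/29
merge 6/29 + 13/58 → 25/58
merge 15/58 + 9/29 → 33/58
merge 25/58 + 33/58 → 1
L = 7/58 + 13/58 + 9/29 + 25/58 + 33/58 + 1 = 77/29 ≈ 2.655 bits/symbol.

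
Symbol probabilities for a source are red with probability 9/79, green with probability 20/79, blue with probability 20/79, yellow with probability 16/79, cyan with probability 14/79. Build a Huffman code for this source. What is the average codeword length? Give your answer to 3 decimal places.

Repeatedly combine the two least-probable nodes; the expected code length is the sum of the merged weights.
merge 9/79 + 14/79 → 23/79
merge 16/79 + 20/79 → 36/79
merge 20/79 + 23/79 → 43/79
merge 36/79 + 43/79 → 1
L = 23/79 + 36/79 + 43/79 + 1 = 181/79 ≈ 2.291 bits/symbol.

2.291 bits/symbol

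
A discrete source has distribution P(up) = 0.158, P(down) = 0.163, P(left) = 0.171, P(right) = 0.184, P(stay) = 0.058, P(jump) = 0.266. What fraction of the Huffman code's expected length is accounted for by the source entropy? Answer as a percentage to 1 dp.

Entropy H = −Σ p log₂ p ≈ 2.4787 bits.
Huffman merges: 29/500+79/500→27/125; 163/1000+171/1000→167/500; 23/125+27/125→2/5; 133/500+167/500→3/5; 2/5+3/5→1. L = 51/20 ≈ 2.5500.
Efficiency = H/L = 2.4787/2.5500 = 97.2%.

97.2%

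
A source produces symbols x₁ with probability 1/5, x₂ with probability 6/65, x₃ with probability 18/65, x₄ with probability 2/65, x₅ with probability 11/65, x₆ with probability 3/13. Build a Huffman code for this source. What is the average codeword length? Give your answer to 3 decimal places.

Repeatedly combine the two least-probable nodes; the expected code length is the sum of the merged weights.
merge 2/65 + 6/65 → 8/65
merge 8/65 + 11/65 → 19/65
merge 1/5 + 3/13 → 28/65
merge 18/65 + 19/65 → 37/65
merge 28/65 + 37/65 → 1
L = 8/65 + 19/65 + 28/65 + 37/65 + 1 = 157/65 ≈ 2.415 bits/symbol.

2.415 bits/symbol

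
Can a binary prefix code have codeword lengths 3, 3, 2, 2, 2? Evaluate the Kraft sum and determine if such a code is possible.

1; yes

With common denominator 2^3 = 8: Σ 2^(−ℓᵢ) = 1/8 + 1/8 + 2/8 + 2/8 + 2/8 = 8/8 = 1.
Kraft's inequality requires Σ ≤ 1; here Σ = 1 ≤ 1, so such a prefix code exists.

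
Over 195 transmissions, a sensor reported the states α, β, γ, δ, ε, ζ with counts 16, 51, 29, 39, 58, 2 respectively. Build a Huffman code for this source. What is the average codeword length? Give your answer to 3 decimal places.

Probabilities are the counts divided by 195.
Repeatedly combine the two least-probable nodes; the expected code length is the sum of the merged weights.
merge 2/195 + 16/195 → 6/65
merge 6/65 + 29/195 → 47/195
merge 1/5 + 47/195 → 86/195
merge 17/65 + 58/195 → 109/195
merge 86/195 + 109/195 → 1
L = 6/65 + 47/195 + 86/195 + 109/195 + 1 = 7/3 ≈ 2.333 bits/symbol.

2.333 bits/symbol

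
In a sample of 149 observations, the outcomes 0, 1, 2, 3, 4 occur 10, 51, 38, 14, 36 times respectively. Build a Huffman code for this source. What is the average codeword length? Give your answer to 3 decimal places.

2.161 bits/symbol

Probabilities are the counts divided by 149.
Repeatedly combine the two least-probable nodes; the expected code length is the sum of the merged weights.
merge 10/149 + 14/149 → 24/149
merge 24/149 + 36/149 → 60/149
merge 38/149 + 51/149 → 89/149
merge 60/149 + 89/149 → 1
L = 24/149 + 60/149 + 89/149 + 1 = 322/149 ≈ 2.161 bits/symbol.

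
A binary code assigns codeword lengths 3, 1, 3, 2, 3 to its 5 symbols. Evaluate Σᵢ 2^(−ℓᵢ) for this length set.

With common denominator 2^3 = 8: Σ 2^(−ℓᵢ) = 1/8 + 4/8 + 1/8 + 2/8 + 1/8 = 9/8 = 1.125.

1.125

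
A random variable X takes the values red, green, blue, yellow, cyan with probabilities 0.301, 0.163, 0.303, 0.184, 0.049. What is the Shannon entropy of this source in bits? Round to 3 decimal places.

2.132 bits

H = −Σ pᵢ log₂ pᵢ.
−0.301·log₂(0.301) = 0.5214
−0.163·log₂(0.163) = 0.4266
−0.303·log₂(0.303) = 0.5220
−0.184·log₂(0.184) = 0.4494
−0.049·log₂(0.049) = 0.2132
Sum ≈ 2.1325 → 2.132 bits.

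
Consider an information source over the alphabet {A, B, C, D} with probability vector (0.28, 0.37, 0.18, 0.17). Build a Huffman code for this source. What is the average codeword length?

1.98 bits/symbol

Repeatedly combine the two least-probable nodes; the expected code length is the sum of the merged weights.
merge 17/100 + 9/50 → 7/20
merge 7/25 + 7/20 → 63/100
merge 37/100 + 63/100 → 1
L = 7/20 + 63/100 + 1 = 99/50 = 1.98 bits/symbol.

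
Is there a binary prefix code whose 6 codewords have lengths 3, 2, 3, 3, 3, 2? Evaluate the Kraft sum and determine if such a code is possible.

1; yes

With common denominator 2^3 = 8: Σ 2^(−ℓᵢ) = 1/8 + 2/8 + 1/8 + 1/8 + 1/8 + 2/8 = 8/8 = 1.
Kraft's inequality requires Σ ≤ 1; here Σ = 1 ≤ 1, so such a prefix code exists.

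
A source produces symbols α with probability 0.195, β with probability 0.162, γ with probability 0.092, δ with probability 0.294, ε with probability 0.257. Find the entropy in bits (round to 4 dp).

H = −Σ pᵢ log₂ pᵢ.
−0.195·log₂(0.195) = 0.4599
−0.162·log₂(0.162) = 0.4254
−0.092·log₂(0.092) = 0.3167
−0.294·log₂(0.294) = 0.5192
−0.257·log₂(0.257) = 0.5038
Sum ≈ 2.2250 → 2.2250 bits.

2.2250 bits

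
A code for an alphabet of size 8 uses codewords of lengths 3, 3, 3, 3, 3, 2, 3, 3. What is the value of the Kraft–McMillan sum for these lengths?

1.125

With common denominator 2^3 = 8: Σ 2^(−ℓᵢ) = 1/8 + 1/8 + 1/8 + 1/8 + 1/8 + 2/8 + 1/8 + 1/8 = 9/8 = 1.125.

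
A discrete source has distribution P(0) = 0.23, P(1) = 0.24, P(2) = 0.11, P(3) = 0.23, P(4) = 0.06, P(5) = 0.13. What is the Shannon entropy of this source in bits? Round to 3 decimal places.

2.446 bits

H = −Σ pᵢ log₂ pᵢ.
−0.23·log₂(0.23) = 0.4877
−0.24·log₂(0.24) = 0.4941
−0.11·log₂(0.11) = 0.3503
−0.23·log₂(0.23) = 0.4877
−0.06·log₂(0.06) = 0.2435
−0.13·log₂(0.13) = 0.3826
Sum ≈ 2.4459 → 2.446 bits.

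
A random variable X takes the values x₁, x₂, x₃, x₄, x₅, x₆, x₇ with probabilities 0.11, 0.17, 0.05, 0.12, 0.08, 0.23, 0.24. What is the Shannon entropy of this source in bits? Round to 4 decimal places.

2.6413 bits

H = −Σ pᵢ log₂ pᵢ.
−0.11·log₂(0.11) = 0.3503
−0.17·log₂(0.17) = 0.4346
−0.05·log₂(0.05) = 0.2161
−0.12·log₂(0.12) = 0.3671
−0.08·log₂(0.08) = 0.2915
−0.23·log₂(0.23) = 0.4877
−0.24·log₂(0.24) = 0.4941
Sum ≈ 2.6413 → 2.6413 bits.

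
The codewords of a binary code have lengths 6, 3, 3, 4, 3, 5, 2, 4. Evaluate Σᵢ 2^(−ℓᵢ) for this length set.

With common denominator 2^6 = 64: Σ 2^(−ℓᵢ) = 1/64 + 8/64 + 8/64 + 4/64 + 8/64 + 2/64 + 16/64 + 4/64 = 51/64 = 0.796875.

0.796875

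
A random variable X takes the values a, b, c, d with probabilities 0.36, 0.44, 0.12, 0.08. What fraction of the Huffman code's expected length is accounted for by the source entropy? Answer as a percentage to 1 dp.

97.2%

Entropy H = −Σ p log₂ p ≈ 1.7103 bits.
Huffman merges: 2/25+3/25→1/5; 1/5+9/25→14/25; 11/25+14/25→1. L = 44/25 ≈ 1.7600.
Efficiency = H/L = 1.7103/1.7600 = 97.2%.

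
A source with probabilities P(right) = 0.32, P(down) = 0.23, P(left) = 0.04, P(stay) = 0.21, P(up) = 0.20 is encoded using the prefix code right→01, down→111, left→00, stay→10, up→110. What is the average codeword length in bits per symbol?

2.43 bits/symbol

L̄ = Σ pᵢ·ℓᵢ = 0.32·2 + 0.23·3 + 0.04·2 + 0.21·2 + 0.20·3 = 2.43 bits/symbol.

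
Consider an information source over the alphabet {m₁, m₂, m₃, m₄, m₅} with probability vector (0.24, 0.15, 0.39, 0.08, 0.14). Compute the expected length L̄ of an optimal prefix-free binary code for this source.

2.2 bits/symbol

Repeatedly combine the two least-probable nodes; the expected code length is the sum of the merged weights.
merge 2/25 + 7/50 → 11/50
merge 3/20 + 11/50 → 37/100
merge 6/25 + 37/100 → 61/100
merge 39/100 + 61/100 → 1
L = 11/50 + 37/100 + 61/100 + 1 = 11/5 = 2.2 bits/symbol.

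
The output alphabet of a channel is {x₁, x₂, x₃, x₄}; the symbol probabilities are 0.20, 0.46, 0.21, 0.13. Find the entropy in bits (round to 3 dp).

1.835 bits

H = −Σ pᵢ log₂ pᵢ.
−0.20·log₂(0.20) = 0.4644
−0.46·log₂(0.46) = 0.5153
−0.21·log₂(0.21) = 0.4728
−0.13·log₂(0.13) = 0.3826
Sum ≈ 1.8352 → 1.835 bits.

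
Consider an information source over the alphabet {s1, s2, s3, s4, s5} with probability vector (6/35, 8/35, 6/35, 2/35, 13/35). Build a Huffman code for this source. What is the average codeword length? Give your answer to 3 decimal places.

2.229 bits/symbol

Repeatedly combine the two least-probable nodes; the expected code length is the sum of the merged weights.
merge 2/35 + 6/35 → 8/35
merge 6/35 + 8/35 → 2/5
merge 8/35 + 13/35 → 3/5
merge 2/5 + 3/5 → 1
L = 8/35 + 2/5 + 3/5 + 1 = 78/35 ≈ 2.229 bits/symbol.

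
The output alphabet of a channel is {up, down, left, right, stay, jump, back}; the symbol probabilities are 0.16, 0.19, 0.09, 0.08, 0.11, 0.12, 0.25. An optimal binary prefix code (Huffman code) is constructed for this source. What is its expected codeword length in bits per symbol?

Repeatedly combine the two least-probable nodes; the expected code length is the sum of the merged weights.
merge 2/25 + 9/100 → 17/100
merge 11/100 + 3/25 → 23/100
merge 4/25 + 17/100 → 33/100
merge 19/100 + 23/100 → 21/50
merge 1/4 + 33/100 → 29/50
merge 21/50 + 29/50 → 1
L = 17/100 + 23/100 + 33/100 + 21/50 + 29/50 + 1 = 273/100 = 2.73 bits/symbol.

2.73 bits/symbol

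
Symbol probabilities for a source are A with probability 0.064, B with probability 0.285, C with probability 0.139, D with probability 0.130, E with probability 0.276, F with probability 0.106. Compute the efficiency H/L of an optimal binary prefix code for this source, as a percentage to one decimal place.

Entropy H = −Σ p log₂ p ≈ 2.4041 bits.
Huffman merges: 8/125+53/500→17/100; 13/100+139/1000→269/1000; 17/100+269/1000→439/1000; 69/250+57/200→561/1000; 439/1000+561/1000→1. L = 2439/1000 ≈ 2.4390.
Efficiency = H/L = 2.4041/2.4390 = 98.6%.

98.6%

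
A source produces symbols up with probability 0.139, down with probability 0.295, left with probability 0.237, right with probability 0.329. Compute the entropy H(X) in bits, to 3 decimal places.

1.935 bits

H = −Σ pᵢ log₂ pᵢ.
−0.139·log₂(0.139) = 0.3957
−0.295·log₂(0.295) = 0.5196
−0.237·log₂(0.237) = 0.4923
−0.329·log₂(0.329) = 0.5277
Sum ≈ 1.9352 → 1.935 bits.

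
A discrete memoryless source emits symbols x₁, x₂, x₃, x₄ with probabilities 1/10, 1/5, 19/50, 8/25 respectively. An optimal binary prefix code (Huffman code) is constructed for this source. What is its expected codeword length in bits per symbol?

1.92 bits/symbol

Repeatedly combine the two least-probable nodes; the expected code length is the sum of the merged weights.
merge 1/10 + 1/5 → 3/10
merge 3/10 + 8/25 → 31/50
merge 19/50 + 31/50 → 1
L = 3/10 + 31/50 + 1 = 48/25 = 1.92 bits/symbol.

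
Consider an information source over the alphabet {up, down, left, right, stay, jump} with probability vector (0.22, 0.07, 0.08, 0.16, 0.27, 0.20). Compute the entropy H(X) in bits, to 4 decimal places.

2.4381 bits

H = −Σ pᵢ log₂ pᵢ.
−0.22·log₂(0.22) = 0.4806
−0.07·log₂(0.07) = 0.2686
−0.08·log₂(0.08) = 0.2915
−0.16·log₂(0.16) = 0.4230
−0.27·log₂(0.27) = 0.5100
−0.20·log₂(0.20) = 0.4644
Sum ≈ 2.4381 → 2.4381 bits.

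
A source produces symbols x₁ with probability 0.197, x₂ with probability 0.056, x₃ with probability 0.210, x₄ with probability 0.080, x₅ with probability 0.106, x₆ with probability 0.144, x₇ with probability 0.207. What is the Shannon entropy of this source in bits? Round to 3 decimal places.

H = −Σ pᵢ log₂ pᵢ.
−0.197·log₂(0.197) = 0.4617
−0.056·log₂(0.056) = 0.2329
−0.210·log₂(0.210) = 0.4728
−0.080·log₂(0.080) = 0.2915
−0.106·log₂(0.106) = 0.3432
−0.144·log₂(0.144) = 0.4026
−0.207·log₂(0.207) = 0.4704
Sum ≈ 2.6751 → 2.675 bits.

2.675 bits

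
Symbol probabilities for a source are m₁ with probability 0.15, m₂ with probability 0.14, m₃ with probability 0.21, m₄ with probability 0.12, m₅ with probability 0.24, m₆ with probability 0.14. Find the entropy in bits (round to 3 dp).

2.539 bits

H = −Σ pᵢ log₂ pᵢ.
−0.15·log₂(0.15) = 0.4105
−0.14·log₂(0.14) = 0.3971
−0.21·log₂(0.21) = 0.4728
−0.12·log₂(0.12) = 0.3671
−0.24·log₂(0.24) = 0.4941
−0.14·log₂(0.14) = 0.3971
Sum ≈ 2.5388 → 2.539 bits.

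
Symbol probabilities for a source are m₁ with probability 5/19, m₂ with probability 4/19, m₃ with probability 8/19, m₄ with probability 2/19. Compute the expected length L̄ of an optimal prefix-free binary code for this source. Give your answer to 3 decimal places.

1.895 bits/symbol

Repeatedly combine the two least-probable nodes; the expected code length is the sum of the merged weights.
merge 2/19 + 4/19 → 6/19
merge 5/19 + 6/19 → 11/19
merge 8/19 + 11/19 → 1
L = 6/19 + 11/19 + 1 = 36/19 ≈ 1.895 bits/symbol.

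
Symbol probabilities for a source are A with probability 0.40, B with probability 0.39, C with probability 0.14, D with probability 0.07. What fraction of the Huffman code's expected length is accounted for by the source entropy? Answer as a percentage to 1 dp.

95.3%

Entropy H = −Σ p log₂ p ≈ 1.7242 bits.
Huffman merges: 7/100+7/50→21/100; 21/100+39/100→3/5; 2/5+3/5→1. L = 181/100 ≈ 1.8100.
Efficiency = H/L = 1.7242/1.8100 = 95.3%.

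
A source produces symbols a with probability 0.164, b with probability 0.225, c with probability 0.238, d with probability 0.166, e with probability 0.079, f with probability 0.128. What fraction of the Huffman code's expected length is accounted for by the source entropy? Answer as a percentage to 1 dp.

Entropy H = −Σ p log₂ p ≈ 2.5038 bits.
Huffman merges: 79/1000+16/125→207/1000; 41/250+83/500→33/100; 207/1000+9/40→54/125; 119/500+33/100→71/125; 54/125+71/125→1. L = 2537/1000 ≈ 2.5370.
Efficiency = H/L = 2.5038/2.5370 = 98.7%.

98.7%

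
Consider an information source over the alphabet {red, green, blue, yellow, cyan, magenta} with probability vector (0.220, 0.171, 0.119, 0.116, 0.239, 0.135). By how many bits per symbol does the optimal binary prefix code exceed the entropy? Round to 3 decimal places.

Entropy H = −Σ p log₂ p ≈ 2.5257 bits.
Huffman merges: 29/250+119/1000→47/200; 27/200+171/1000→153/500; 11/50+47/200→91/200; 239/1000+153/500→109/200; 91/200+109/200→1. L = 2541/1000 ≈ 2.5410.
L − H = 2.5410 − 2.5257 = 0.015 bits.

0.015 bits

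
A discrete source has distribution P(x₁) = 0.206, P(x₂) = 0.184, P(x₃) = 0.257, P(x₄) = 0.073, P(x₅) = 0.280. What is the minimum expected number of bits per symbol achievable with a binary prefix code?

2.257 bits/symbol

Repeatedly combine the two least-probable nodes; the expected code length is the sum of the merged weights.
merge 73/1000 + 23/125 → 257/1000
merge 103/500 + 257/1000 → 463/1000
merge 257/1000 + 7/25 → 537/1000
merge 463/1000 + 537/1000 → 1
L = 257/1000 + 463/1000 + 537/1000 + 1 = 2257/1000 = 2.257 bits/symbol.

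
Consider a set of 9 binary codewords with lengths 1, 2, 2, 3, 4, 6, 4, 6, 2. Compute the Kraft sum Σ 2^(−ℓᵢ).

With common denominator 2^6 = 64: Σ 2^(−ℓᵢ) = 32/64 + 16/64 + 16/64 + 8/64 + 4/64 + 1/64 + 4/64 + 1/64 + 16/64 = 98/64 = 1.53125.

1.53125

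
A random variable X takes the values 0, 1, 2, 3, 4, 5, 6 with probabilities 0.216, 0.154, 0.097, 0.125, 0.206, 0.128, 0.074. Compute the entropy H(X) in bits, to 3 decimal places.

2.722 bits

H = −Σ pᵢ log₂ pᵢ.
−0.216·log₂(0.216) = 0.4776
−0.154·log₂(0.154) = 0.4156
−0.097·log₂(0.097) = 0.3265
−0.125·log₂(0.125) = 0.3750
−0.206·log₂(0.206) = 0.4695
−0.128·log₂(0.128) = 0.3796
−0.074·log₂(0.074) = 0.2780
Sum ≈ 2.7218 → 2.722 bits.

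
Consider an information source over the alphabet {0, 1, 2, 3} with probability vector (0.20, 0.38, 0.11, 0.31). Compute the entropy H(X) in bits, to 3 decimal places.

H = −Σ pᵢ log₂ pᵢ.
−0.20·log₂(0.20) = 0.4644
−0.38·log₂(0.38) = 0.5305
−0.11·log₂(0.11) = 0.3503
−0.31·log₂(0.31) = 0.5238
Sum ≈ 1.8689 → 1.869 bits.

1.869 bits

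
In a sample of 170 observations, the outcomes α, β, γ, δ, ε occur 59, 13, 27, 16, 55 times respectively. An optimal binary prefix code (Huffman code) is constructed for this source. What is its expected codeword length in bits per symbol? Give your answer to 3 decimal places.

2.153 bits/symbol

Probabilities are the counts divided by 170.
Repeatedly combine the two least-probable nodes; the expected code length is the sum of the merged weights.
merge 13/170 + 8/85 → 29/170
merge 27/170 + 29/170 → 28/85
merge 11/34 + 28/85 → 111/170
merge 59/170 + 111/170 → 1
L = 29/170 + 28/85 + 111/170 + 1 = 183/85 ≈ 2.153 bits/symbol.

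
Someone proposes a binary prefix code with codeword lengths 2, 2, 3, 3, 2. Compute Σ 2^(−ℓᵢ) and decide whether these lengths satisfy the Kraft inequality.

With common denominator 2^3 = 8: Σ 2^(−ℓᵢ) = 2/8 + 2/8 + 1/8 + 1/8 + 2/8 = 8/8 = 1.
Kraft's inequality requires Σ ≤ 1; here Σ = 1 ≤ 1, so such a prefix code exists.

1; yes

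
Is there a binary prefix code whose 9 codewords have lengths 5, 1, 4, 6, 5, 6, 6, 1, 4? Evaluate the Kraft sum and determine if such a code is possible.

1.234375; no

With common denominator 2^6 = 64: Σ 2^(−ℓᵢ) = 2/64 + 32/64 + 4/64 + 1/64 + 2/64 + 1/64 + 1/64 + 32/64 + 4/64 = 79/64 = 1.234375.
Kraft's inequality requires Σ ≤ 1; here Σ = 1.234375 > 1, so no such prefix code exists.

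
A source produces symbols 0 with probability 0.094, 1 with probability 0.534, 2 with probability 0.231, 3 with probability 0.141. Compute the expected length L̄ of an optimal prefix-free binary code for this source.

Repeatedly combine the two least-probable nodes; the expected code length is the sum of the merged weights.
merge 47/500 + 141/1000 → 47/200
merge 231/1000 + 47/200 → 233/500
merge 233/500 + 267/500 → 1
L = 47/200 + 233/500 + 1 = 1701/1000 = 1.701 bits/symbol.

1.701 bits/symbol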